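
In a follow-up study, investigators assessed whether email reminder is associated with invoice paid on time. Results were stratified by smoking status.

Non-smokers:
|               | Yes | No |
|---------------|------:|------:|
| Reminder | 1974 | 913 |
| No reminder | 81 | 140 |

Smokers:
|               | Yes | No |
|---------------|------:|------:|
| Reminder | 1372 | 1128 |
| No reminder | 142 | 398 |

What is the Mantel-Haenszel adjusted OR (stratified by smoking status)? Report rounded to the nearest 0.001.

3.511

OR_MH = Σ(aᵢdᵢ/nᵢ) / Σ(bᵢcᵢ/nᵢ), where nᵢ is the stratum total.
Stratum 1 (Non-smokers): n = 3108; a·d/n = 1974·140/3108 = 88.9189; b·c/n = 913·81/3108 = 23.7944
Stratum 2 (Smokers): n = 3040; a·d/n = 1372·398/3040 = 179.6237; b·c/n = 1128·142/3040 = 52.6895
OR_MH = (88.9189 + 179.6237) / (23.7944 + 52.6895) = 268.5426 / 76.4839 = 3.51110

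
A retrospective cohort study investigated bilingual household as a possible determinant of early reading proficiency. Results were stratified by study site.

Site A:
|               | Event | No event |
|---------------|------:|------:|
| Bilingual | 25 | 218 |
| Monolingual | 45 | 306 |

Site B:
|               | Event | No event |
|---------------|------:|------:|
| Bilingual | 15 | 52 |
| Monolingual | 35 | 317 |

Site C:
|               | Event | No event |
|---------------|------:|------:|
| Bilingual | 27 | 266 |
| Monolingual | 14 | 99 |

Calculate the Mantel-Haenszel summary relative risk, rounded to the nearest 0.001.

RR_MH = Σ(aᵢ·n₀ᵢ/nᵢ) / Σ(cᵢ·n₁ᵢ/nᵢ), with n₁ᵢ = aᵢ+bᵢ (exposed), n₀ᵢ = cᵢ+dᵢ (unexposed), nᵢ = n₁ᵢ+n₀ᵢ.
Stratum 1 (Site A): n₁ = 243, n₀ = 351, n = 594; a·n₀/n = 25·351/594 = 14.7727; c·n₁/n = 45·243/594 = 18.4091
Stratum 2 (Site B): n₁ = 67, n₀ = 352, n = 419; a·n₀/n = 15·352/419 = 12.6014; c·n₁/n = 35·67/419 = 5.5967
Stratum 3 (Site C): n₁ = 293, n₀ = 113, n = 406; a·n₀/n = 27·113/406 = 7.5148; c·n₁/n = 14·293/406 = 10.1034
RR_MH = (14.7727 + 12.6014 + 7.5148) / (18.4091 + 5.5967 + 10.1034) = 34.8889 / 34.1092 = 1.02286

1.023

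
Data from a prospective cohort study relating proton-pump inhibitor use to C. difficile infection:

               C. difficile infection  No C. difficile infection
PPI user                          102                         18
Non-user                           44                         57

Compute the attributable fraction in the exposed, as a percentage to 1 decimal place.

48.7

Cells: a = 102, b = 18, c = 44, d = 57.
Risk in exposed = 102/120 = 0.85000; risk in unexposed = 44/101 = 0.43564.
RR = 0.85000/0.43564 = 1.95114
AR% = (RR − 1)/RR × 100 = (1.95114 − 1)/1.95114 × 100 = 48.7478%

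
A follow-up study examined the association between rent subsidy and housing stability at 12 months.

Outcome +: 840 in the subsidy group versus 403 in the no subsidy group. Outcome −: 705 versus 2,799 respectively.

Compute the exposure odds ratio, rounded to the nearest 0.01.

From the description: a = 840, b = 705, c = 403, d = 2799.
OR = (a·d)/(b·c) = (840 × 2799) / (705 × 403) = 2351160 / 284115 = 8.27538
The odds of housing stability at 12 months are about 8.28 times as high in the subsidy group.

8.28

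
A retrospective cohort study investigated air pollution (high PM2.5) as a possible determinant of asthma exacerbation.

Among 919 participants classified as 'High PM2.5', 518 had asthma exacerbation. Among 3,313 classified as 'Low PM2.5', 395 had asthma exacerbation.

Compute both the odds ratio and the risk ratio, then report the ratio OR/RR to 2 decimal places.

From the description: a = 518, b = 401, c = 395, d = 2918.
OR = (518·2918)/(401·395) = 1511524/158395 = 9.54275
Risk in exposed = 518/919 = 0.56366; risk in unexposed = 395/3313 = 0.11923; RR = 4.72758
OR/RR = 9.54275 / 4.72758 = 2.01853
The outcome is not rare, so the OR lies further from 1 than the RR.

2.02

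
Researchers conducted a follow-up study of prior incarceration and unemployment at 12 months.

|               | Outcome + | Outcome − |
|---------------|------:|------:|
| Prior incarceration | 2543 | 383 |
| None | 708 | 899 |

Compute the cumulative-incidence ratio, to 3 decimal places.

1.973

Cells: a = 2543, b = 383, c = 708, d = 899.
Risk in exposed = 2543/2926 = 0.86910; risk in unexposed = 708/1607 = 0.44057.
RR = 0.86910 / 0.44057 = 1.97267
The risk among the exposed is 1.97 times that among the unexposed.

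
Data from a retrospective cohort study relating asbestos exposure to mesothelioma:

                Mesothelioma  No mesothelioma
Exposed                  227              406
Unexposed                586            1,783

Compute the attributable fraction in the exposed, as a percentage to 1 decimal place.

31.0

Cells: a = 227, b = 406, c = 586, d = 1783.
Risk in exposed = 227/633 = 0.35861; risk in unexposed = 586/2369 = 0.24736.
RR = 0.35861/0.24736 = 1.44974
AR% = (RR − 1)/RR × 100 = (1.44974 − 1)/1.44974 × 100 = 31.0220%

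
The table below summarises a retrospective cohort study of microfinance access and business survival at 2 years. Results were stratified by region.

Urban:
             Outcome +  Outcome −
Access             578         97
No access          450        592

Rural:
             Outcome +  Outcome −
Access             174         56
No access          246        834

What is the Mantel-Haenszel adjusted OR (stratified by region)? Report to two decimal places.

OR_MH = Σ(aᵢdᵢ/nᵢ) / Σ(bᵢcᵢ/nᵢ), where nᵢ is the stratum total.
Stratum 1 (Urban): n = 1717; a·d/n = 578·592/1717 = 199.2871; b·c/n = 97·450/1717 = 25.4222
Stratum 2 (Rural): n = 1310; a·d/n = 174·834/1310 = 110.7756; b·c/n = 56·246/1310 = 10.5160
OR_MH = (199.2871 + 110.7756) / (25.4222 + 10.5160) = 310.0627 / 35.9383 = 8.62764

8.63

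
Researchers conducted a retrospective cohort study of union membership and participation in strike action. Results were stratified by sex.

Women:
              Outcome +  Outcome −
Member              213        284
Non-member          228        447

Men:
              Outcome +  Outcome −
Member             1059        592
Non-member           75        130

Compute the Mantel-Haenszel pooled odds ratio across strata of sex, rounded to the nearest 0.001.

OR_MH = Σ(aᵢdᵢ/nᵢ) / Σ(bᵢcᵢ/nᵢ), where nᵢ is the stratum total.
Stratum 1 (Women): n = 1172; a·d/n = 213·447/1172 = 81.2381; b·c/n = 284·228/1172 = 55.2491
Stratum 2 (Men): n = 1856; a·d/n = 1059·130/1856 = 74.1756; b·c/n = 592·75/1856 = 23.9224
OR_MH = (81.2381 + 74.1756) / (55.2491 + 23.9224) = 155.4137 / 79.1716 = 1.96300

1.963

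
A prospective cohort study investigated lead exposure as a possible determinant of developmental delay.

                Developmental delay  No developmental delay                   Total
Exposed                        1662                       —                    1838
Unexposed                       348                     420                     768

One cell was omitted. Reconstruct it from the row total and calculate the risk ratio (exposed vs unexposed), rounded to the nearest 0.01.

The missing cell is in the exposed row: 1838 − 1662 = 176.
So a = 1662, b = 176, c = 348, d = 420.
RR = [a/(a+b)] / [c/(c+d)] = (1662/1838) / (348/768) = 0.90424/0.45312 = 1.99557

2.00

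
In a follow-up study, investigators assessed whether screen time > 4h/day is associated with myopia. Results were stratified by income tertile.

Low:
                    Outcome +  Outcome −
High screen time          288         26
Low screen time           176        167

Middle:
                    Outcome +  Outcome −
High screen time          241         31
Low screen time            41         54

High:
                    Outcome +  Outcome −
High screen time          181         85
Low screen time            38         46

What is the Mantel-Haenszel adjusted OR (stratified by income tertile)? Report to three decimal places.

OR_MH = Σ(aᵢdᵢ/nᵢ) / Σ(bᵢcᵢ/nᵢ), where nᵢ is the stratum total.
Stratum 1 (Low): n = 657; a·d/n = 288·167/657 = 73.2055; b·c/n = 26·176/657 = 6.9650
Stratum 2 (Middle): n = 367; a·d/n = 241·54/367 = 35.4605; b·c/n = 31·41/367 = 3.4632
Stratum 3 (High): n = 350; a·d/n = 181·46/350 = 23.7886; b·c/n = 85·38/350 = 9.2286
OR_MH = (73.2055 + 35.4605 + 23.7886) / (6.9650 + 3.4632 + 9.2286) = 132.4545 / 19.6568 = 6.73836

6.738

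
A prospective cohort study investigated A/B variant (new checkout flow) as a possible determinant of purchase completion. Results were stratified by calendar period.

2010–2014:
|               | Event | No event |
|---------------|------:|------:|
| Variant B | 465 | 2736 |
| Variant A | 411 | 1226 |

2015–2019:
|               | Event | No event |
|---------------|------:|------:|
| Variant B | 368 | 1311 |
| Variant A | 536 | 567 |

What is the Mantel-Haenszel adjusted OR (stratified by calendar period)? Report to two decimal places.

0.40

OR_MH = Σ(aᵢdᵢ/nᵢ) / Σ(bᵢcᵢ/nᵢ), where nᵢ is the stratum total.
Stratum 1 (2010–2014): n = 4838; a·d/n = 465·1226/4838 = 117.8359; b·c/n = 2736·411/4838 = 232.4299
Stratum 2 (2015–2019): n = 2782; a·d/n = 368·567/2782 = 75.0022; b·c/n = 1311·536/2782 = 252.5866
OR_MH = (117.8359 + 75.0022) / (232.4299 + 252.5866) = 192.8380 / 485.0166 = 0.39759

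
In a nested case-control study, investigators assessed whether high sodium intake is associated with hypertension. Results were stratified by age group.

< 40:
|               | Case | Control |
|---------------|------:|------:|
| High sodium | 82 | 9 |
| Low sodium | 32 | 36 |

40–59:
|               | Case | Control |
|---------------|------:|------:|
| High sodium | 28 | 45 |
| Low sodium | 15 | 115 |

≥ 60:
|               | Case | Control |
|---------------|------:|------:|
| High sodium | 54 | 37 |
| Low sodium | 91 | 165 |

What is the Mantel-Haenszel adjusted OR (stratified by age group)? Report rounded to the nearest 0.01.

OR_MH = Σ(aᵢdᵢ/nᵢ) / Σ(bᵢcᵢ/nᵢ), where nᵢ is the stratum total.
Stratum 1 (< 40): n = 159; a·d/n = 82·36/159 = 18.5660; b·c/n = 9·32/159 = 1.8113
Stratum 2 (40–59): n = 203; a·d/n = 28·115/203 = 15.8621; b·c/n = 45·15/203 = 3.3251
Stratum 3 (≥ 60): n = 347; a·d/n = 54·165/347 = 25.6772; b·c/n = 37·91/347 = 9.7032
OR_MH = (18.5660 + 15.8621 + 25.6772) / (1.8113 + 3.3251 + 9.7032) = 60.1053 / 14.8396 = 4.05033

4.05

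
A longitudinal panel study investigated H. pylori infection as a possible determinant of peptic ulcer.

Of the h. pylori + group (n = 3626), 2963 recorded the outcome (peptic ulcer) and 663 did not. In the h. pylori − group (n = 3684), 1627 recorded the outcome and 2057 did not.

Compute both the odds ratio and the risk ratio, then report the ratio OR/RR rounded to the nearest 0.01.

From the description: a = 2963, b = 663, c = 1627, d = 2057.
OR = (2963·2057)/(663·1627) = 6094891/1078701 = 5.65021
Risk in exposed = 2963/3626 = 0.81715; risk in unexposed = 1627/3684 = 0.44164; RR = 1.85027
OR/RR = 5.65021 / 1.85027 = 3.05372
The outcome is not rare, so the OR lies further from 1 than the RR.

3.05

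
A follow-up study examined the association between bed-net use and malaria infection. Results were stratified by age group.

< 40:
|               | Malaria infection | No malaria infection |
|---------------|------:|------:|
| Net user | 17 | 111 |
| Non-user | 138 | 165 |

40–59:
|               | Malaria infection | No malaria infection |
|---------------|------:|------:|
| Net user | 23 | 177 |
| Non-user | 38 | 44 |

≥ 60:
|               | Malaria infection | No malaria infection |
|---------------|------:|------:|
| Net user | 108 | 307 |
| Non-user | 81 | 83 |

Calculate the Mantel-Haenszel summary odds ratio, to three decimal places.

OR_MH = Σ(aᵢdᵢ/nᵢ) / Σ(bᵢcᵢ/nᵢ), where nᵢ is the stratum total.
Stratum 1 (< 40): n = 431; a·d/n = 17·165/431 = 6.5081; b·c/n = 111·138/431 = 35.5406
Stratum 2 (40–59): n = 282; a·d/n = 23·44/282 = 3.5887; b·c/n = 177·38/282 = 23.8511
Stratum 3 (≥ 60): n = 579; a·d/n = 108·83/579 = 15.4819; b·c/n = 307·81/579 = 42.9482
OR_MH = (6.5081 + 3.5887 + 15.4819) / (35.5406 + 23.8511 + 42.9482) = 25.5786 / 102.3399 = 0.24994

0.250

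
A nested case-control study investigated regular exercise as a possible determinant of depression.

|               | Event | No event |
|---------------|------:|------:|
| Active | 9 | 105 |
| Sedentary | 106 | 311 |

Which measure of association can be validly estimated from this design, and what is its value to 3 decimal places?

Cells: a = 9, b = 105, c = 106, d = 311.
This is a nested case-control study: participants were sampled on outcome status, so risks in the source population cannot be estimated directly — relative risk is not valid here. The odds ratio is the appropriate measure.
OR = (a·d)/(b·c) = (9 × 311) / (105 × 106) = 2799 / 11130 = 0.25148

0.251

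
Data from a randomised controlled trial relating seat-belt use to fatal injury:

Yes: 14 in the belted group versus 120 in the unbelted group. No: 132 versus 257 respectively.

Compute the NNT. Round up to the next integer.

Risk in treated group = 14/146 = 0.09589; risk in control = 120/377 = 0.31830.
Absolute risk reduction = 0.31830 − 0.09589 = 0.22241
NNT = 1 / ARR = 1 / 0.22241 = 4.496 → round up → 5

5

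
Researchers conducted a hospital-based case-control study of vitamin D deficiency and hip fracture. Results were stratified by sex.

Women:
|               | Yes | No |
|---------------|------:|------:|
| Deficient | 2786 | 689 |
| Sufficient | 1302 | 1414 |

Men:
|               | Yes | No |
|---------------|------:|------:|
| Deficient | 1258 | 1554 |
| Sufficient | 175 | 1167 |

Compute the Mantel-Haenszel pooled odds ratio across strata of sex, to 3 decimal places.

OR_MH = Σ(aᵢdᵢ/nᵢ) / Σ(bᵢcᵢ/nᵢ), where nᵢ is the stratum total.
Stratum 1 (Women): n = 6191; a·d/n = 2786·1414/6191 = 636.3114; b·c/n = 689·1302/6191 = 144.9003
Stratum 2 (Men): n = 4154; a·d/n = 1258·1167/4154 = 353.4150; b·c/n = 1554·175/4154 = 65.4670
OR_MH = (636.3114 + 353.4150) / (144.9003 + 65.4670) = 989.7264 / 210.3674 = 4.70475

4.705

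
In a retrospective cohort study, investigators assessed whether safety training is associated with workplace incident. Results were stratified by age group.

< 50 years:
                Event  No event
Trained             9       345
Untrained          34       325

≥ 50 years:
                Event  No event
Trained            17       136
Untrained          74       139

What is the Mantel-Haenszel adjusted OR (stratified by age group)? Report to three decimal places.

0.240

OR_MH = Σ(aᵢdᵢ/nᵢ) / Σ(bᵢcᵢ/nᵢ), where nᵢ is the stratum total.
Stratum 1 (< 50 years): n = 713; a·d/n = 9·325/713 = 4.1024; b·c/n = 345·34/713 = 16.4516
Stratum 2 (≥ 50 years): n = 366; a·d/n = 17·139/366 = 6.4563; b·c/n = 136·74/366 = 27.4973
OR_MH = (4.1024 + 6.4563) / (16.4516 + 27.4973) = 10.5587 / 43.9489 = 0.24025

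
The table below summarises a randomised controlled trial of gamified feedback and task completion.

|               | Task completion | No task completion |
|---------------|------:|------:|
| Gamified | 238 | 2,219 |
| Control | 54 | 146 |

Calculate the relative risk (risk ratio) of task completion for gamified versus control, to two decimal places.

Cells: a = 238, b = 2219, c = 54, d = 146.
Risk in exposed = 238/2457 = 0.09687; risk in unexposed = 54/200 = 0.27000.
RR = 0.09687 / 0.27000 = 0.35876
The risk is 64% lower among the exposed than among the unexposed.

0.36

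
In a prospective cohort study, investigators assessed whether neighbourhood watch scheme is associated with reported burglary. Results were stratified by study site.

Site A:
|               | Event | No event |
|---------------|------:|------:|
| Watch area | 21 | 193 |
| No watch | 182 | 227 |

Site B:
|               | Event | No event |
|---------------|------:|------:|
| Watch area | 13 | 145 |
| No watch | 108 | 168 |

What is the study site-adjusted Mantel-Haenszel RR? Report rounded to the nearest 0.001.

RR_MH = Σ(aᵢ·n₀ᵢ/nᵢ) / Σ(cᵢ·n₁ᵢ/nᵢ), with n₁ᵢ = aᵢ+bᵢ (exposed), n₀ᵢ = cᵢ+dᵢ (unexposed), nᵢ = n₁ᵢ+n₀ᵢ.
Stratum 1 (Site A): n₁ = 214, n₀ = 409, n = 623; a·n₀/n = 21·409/623 = 13.7865; c·n₁/n = 182·214/623 = 62.5169
Stratum 2 (Site B): n₁ = 158, n₀ = 276, n = 434; a·n₀/n = 13·276/434 = 8.2673; c·n₁/n = 108·158/434 = 39.3180
RR_MH = (13.7865 + 8.2673) / (62.5169 + 39.3180) = 22.0538 / 101.8348 = 0.21656

0.217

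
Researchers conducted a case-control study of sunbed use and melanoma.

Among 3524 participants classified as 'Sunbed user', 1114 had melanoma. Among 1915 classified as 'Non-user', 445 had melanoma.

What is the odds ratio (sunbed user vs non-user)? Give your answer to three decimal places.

1.527

From the description: a = 1114, b = 2410, c = 445, d = 1470.
OR = (a·d)/(b·c) = (1114 × 1470) / (2410 × 445) = 1637580 / 1072450 = 1.52695
The odds of melanoma are about 1.53 times as high in the sunbed user group.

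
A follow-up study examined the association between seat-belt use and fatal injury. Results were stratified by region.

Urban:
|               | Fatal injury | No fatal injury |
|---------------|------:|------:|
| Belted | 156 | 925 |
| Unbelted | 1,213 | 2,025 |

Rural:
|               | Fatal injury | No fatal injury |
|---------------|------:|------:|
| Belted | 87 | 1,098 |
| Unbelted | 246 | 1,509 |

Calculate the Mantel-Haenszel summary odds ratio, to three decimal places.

0.335

OR_MH = Σ(aᵢdᵢ/nᵢ) / Σ(bᵢcᵢ/nᵢ), where nᵢ is the stratum total.
Stratum 1 (Urban): n = 4319; a·d/n = 156·2025/4319 = 73.1419; b·c/n = 925·1213/4319 = 259.7881
Stratum 2 (Rural): n = 2940; a·d/n = 87·1509/2940 = 44.6541; b·c/n = 1098·246/2940 = 91.8735
OR_MH = (73.1419 + 44.6541) / (259.7881 + 91.8735) = 117.7960 / 351.6616 = 0.33497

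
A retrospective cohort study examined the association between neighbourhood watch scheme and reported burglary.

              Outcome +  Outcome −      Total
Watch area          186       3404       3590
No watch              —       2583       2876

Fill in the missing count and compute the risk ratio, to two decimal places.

0.51

The missing cell is in the unexposed row: 2876 − 2583 = 293.
So a = 186, b = 3404, c = 293, d = 2583.
RR = [a/(a+b)] / [c/(c+d)] = (186/3590) / (293/2876) = 0.05181/0.10188 = 0.50856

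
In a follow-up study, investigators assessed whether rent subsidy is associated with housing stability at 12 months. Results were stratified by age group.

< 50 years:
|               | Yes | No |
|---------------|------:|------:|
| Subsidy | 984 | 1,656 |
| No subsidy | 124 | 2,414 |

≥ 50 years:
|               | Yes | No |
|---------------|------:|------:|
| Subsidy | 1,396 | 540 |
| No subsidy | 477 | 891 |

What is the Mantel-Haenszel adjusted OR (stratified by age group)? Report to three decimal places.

OR_MH = Σ(aᵢdᵢ/nᵢ) / Σ(bᵢcᵢ/nᵢ), where nᵢ is the stratum total.
Stratum 1 (< 50 years): n = 5178; a·d/n = 984·2414/5178 = 458.7439; b·c/n = 1656·124/5178 = 39.6570
Stratum 2 (≥ 50 years): n = 3304; a·d/n = 1396·891/3304 = 376.4637; b·c/n = 540·477/3304 = 77.9600
OR_MH = (458.7439 + 376.4637) / (39.6570 + 77.9600) = 835.2076 / 117.6171 = 7.10108

7.101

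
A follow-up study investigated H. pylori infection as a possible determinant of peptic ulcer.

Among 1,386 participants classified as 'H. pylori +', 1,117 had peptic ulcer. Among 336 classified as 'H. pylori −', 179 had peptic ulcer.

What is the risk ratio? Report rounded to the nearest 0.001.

1.513

From the description: a = 1117, b = 269, c = 179, d = 157.
Risk in exposed = 1117/1386 = 0.80592; risk in unexposed = 179/336 = 0.53274.
RR = 0.80592 / 0.53274 = 1.51278
The risk among the exposed is 1.51 times that among the unexposed.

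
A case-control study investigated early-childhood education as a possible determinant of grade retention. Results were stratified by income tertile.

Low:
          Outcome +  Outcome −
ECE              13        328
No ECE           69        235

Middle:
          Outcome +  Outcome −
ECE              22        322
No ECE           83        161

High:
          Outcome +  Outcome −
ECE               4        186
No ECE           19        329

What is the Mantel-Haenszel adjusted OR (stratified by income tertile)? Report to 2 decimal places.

OR_MH = Σ(aᵢdᵢ/nᵢ) / Σ(bᵢcᵢ/nᵢ), where nᵢ is the stratum total.
Stratum 1 (Low): n = 645; a·d/n = 13·235/645 = 4.7364; b·c/n = 328·69/645 = 35.0884
Stratum 2 (Middle): n = 588; a·d/n = 22·161/588 = 6.0238; b·c/n = 322·83/588 = 45.4524
Stratum 3 (High): n = 538; a·d/n = 4·329/538 = 2.4461; b·c/n = 186·19/538 = 6.5688
OR_MH = (4.7364 + 6.0238 + 2.4461) / (35.0884 + 45.4524 + 6.5688) = 13.2063 / 87.1095 = 0.15161

0.15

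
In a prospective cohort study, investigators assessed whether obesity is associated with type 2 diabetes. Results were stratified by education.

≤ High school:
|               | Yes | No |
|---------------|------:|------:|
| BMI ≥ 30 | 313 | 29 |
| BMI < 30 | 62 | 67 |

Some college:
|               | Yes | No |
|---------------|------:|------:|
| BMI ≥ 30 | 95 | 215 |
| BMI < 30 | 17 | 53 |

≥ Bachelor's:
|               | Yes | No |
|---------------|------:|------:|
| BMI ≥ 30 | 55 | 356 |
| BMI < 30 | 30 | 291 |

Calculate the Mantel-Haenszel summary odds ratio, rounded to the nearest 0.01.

OR_MH = Σ(aᵢdᵢ/nᵢ) / Σ(bᵢcᵢ/nᵢ), where nᵢ is the stratum total.
Stratum 1 (≤ High school): n = 471; a·d/n = 313·67/471 = 44.5244; b·c/n = 29·62/471 = 3.8174
Stratum 2 (Some college): n = 380; a·d/n = 95·53/380 = 13.2500; b·c/n = 215·17/380 = 9.6184
Stratum 3 (≥ Bachelor's): n = 732; a·d/n = 55·291/732 = 21.8648; b·c/n = 356·30/732 = 14.5902
OR_MH = (44.5244 + 13.2500 + 21.8648) / (3.8174 + 9.6184 + 14.5902) = 79.6392 / 28.0260 = 2.84162

2.84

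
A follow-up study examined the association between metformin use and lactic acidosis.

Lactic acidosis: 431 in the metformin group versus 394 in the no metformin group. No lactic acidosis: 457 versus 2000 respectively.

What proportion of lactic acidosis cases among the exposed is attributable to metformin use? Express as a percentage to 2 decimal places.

From the description: a = 431, b = 457, c = 394, d = 2000.
Risk in exposed = 431/888 = 0.48536; risk in unexposed = 394/2394 = 0.16458.
RR = 0.48536/0.16458 = 2.94912
AR% = (RR − 1)/RR × 100 = (2.94912 − 1)/2.94912 × 100 = 66.0916%

66.09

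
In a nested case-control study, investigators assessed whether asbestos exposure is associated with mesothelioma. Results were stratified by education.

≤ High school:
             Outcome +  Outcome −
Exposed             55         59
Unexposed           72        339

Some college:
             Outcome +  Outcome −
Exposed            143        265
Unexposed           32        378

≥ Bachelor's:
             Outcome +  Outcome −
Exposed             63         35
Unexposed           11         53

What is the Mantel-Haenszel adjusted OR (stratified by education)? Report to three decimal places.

5.866

OR_MH = Σ(aᵢdᵢ/nᵢ) / Σ(bᵢcᵢ/nᵢ), where nᵢ is the stratum total.
Stratum 1 (≤ High school): n = 525; a·d/n = 55·339/525 = 35.5143; b·c/n = 59·72/525 = 8.0914
Stratum 2 (Some college): n = 818; a·d/n = 143·378/818 = 66.0807; b·c/n = 265·32/818 = 10.3667
Stratum 3 (≥ Bachelor's): n = 162; a·d/n = 63·53/162 = 20.6111; b·c/n = 35·11/162 = 2.3765
OR_MH = (35.5143 + 66.0807 + 20.6111) / (8.0914 + 10.3667 + 2.3765) = 122.2061 / 20.8347 = 5.86550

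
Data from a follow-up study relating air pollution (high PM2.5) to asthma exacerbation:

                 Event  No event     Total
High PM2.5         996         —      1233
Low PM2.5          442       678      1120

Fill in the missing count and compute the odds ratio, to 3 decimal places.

The missing cell is in the exposed row: 1233 − 996 = 237.
So a = 996, b = 237, c = 442, d = 678.
OR = (a·d)/(b·c) = (996 × 678) / (237 × 442) = 675288 / 104754 = 6.44642

6.446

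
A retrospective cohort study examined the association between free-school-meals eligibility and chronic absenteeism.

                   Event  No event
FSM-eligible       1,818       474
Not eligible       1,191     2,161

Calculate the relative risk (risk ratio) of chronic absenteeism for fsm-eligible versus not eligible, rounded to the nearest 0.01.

2.23

Cells: a = 1818, b = 474, c = 1191, d = 2161.
Risk in exposed = 1818/2292 = 0.79319; risk in unexposed = 1191/3352 = 0.35531.
RR = 0.79319 / 0.35531 = 2.23240
The risk among the exposed is 2.23 times that among the unexposed.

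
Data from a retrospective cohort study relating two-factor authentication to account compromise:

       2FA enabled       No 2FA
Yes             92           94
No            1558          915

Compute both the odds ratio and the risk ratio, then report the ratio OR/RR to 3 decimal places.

0.960

Reading the table with exposure as columns: a = 92 (2FA enabled, case), b = 1558 (2FA enabled, non-case), c = 94 (No 2FA, case), d = 915.
OR = (92·915)/(1558·94) = 84180/146452 = 0.57480
Risk in exposed = 92/1650 = 0.05576; risk in unexposed = 94/1009 = 0.09316; RR = 0.59850
OR/RR = 0.57480 / 0.59850 = 0.96039
The outcome is rare in both groups, so OR ≈ RR (ratio near 1).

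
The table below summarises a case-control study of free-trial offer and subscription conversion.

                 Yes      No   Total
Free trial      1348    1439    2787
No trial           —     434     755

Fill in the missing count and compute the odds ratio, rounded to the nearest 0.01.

The missing cell is in the unexposed row: 755 − 434 = 321.
So a = 1348, b = 1439, c = 321, d = 434.
OR = (a·d)/(b·c) = (1348 × 434) / (1439 × 321) = 585032 / 461919 = 1.26653

1.27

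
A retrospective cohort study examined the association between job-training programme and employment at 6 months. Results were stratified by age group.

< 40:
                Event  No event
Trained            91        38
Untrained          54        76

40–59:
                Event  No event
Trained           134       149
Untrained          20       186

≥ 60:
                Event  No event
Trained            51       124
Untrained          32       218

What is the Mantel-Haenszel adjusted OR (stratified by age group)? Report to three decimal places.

OR_MH = Σ(aᵢdᵢ/nᵢ) / Σ(bᵢcᵢ/nᵢ), where nᵢ is the stratum total.
Stratum 1 (< 40): n = 259; a·d/n = 91·76/259 = 26.7027; b·c/n = 38·54/259 = 7.9228
Stratum 2 (40–59): n = 489; a·d/n = 134·186/489 = 50.9693; b·c/n = 149·20/489 = 6.0941
Stratum 3 (≥ 60): n = 425; a·d/n = 51·218/425 = 26.1600; b·c/n = 124·32/425 = 9.3365
OR_MH = (26.7027 + 50.9693 + 26.1600) / (7.9228 + 6.0941 + 9.3365) = 103.8320 / 23.3533 = 4.44614

4.446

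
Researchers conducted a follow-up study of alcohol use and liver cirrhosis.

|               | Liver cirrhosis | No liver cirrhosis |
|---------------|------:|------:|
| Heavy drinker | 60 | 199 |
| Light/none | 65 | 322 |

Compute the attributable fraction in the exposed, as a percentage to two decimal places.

Cells: a = 60, b = 199, c = 65, d = 322.
Risk in exposed = 60/259 = 0.23166; risk in unexposed = 65/387 = 0.16796.
RR = 0.23166/0.16796 = 1.37927
AR% = (RR − 1)/RR × 100 = (1.37927 − 1)/1.37927 × 100 = 27.4978%

27.50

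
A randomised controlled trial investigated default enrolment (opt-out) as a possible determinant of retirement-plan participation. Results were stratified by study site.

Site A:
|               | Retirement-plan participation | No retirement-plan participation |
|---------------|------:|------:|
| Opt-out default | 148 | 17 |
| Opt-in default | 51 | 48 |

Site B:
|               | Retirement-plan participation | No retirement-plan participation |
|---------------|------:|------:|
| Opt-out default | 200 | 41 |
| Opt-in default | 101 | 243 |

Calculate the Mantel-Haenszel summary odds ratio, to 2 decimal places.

10.61

OR_MH = Σ(aᵢdᵢ/nᵢ) / Σ(bᵢcᵢ/nᵢ), where nᵢ is the stratum total.
Stratum 1 (Site A): n = 264; a·d/n = 148·48/264 = 26.9091; b·c/n = 17·51/264 = 3.2841
Stratum 2 (Site B): n = 585; a·d/n = 200·243/585 = 83.0769; b·c/n = 41·101/585 = 7.0786
OR_MH = (26.9091 + 83.0769) / (3.2841 + 7.0786) = 109.9860 / 10.3627 = 10.61362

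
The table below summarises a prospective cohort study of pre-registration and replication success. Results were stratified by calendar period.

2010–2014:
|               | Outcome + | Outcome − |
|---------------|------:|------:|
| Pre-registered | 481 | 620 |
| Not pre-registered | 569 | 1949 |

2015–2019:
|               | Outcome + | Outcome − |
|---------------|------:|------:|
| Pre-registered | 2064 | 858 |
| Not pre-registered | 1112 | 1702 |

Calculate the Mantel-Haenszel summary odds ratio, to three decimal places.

3.303

OR_MH = Σ(aᵢdᵢ/nᵢ) / Σ(bᵢcᵢ/nᵢ), where nᵢ is the stratum total.
Stratum 1 (2010–2014): n = 3619; a·d/n = 481·1949/3619 = 259.0409; b·c/n = 620·569/3619 = 97.4800
Stratum 2 (2015–2019): n = 5736; a·d/n = 2064·1702/5736 = 612.4351; b·c/n = 858·1112/5736 = 166.3347
OR_MH = (259.0409 + 612.4351) / (97.4800 + 166.3347) = 871.4760 / 263.8147 = 3.30336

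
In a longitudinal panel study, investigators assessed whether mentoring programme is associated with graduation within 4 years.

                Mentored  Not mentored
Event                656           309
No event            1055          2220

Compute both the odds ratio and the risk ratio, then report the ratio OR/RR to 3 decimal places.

Reading the table with exposure as columns: a = 656 (Mentored, case), b = 1055 (Mentored, non-case), c = 309 (Not mentored, case), d = 2220.
OR = (656·2220)/(1055·309) = 1456320/325995 = 4.46731
Risk in exposed = 656/1711 = 0.38340; risk in unexposed = 309/2529 = 0.12218; RR = 3.13794
OR/RR = 4.46731 / 3.13794 = 1.42364
The outcome is not rare, so the OR lies further from 1 than the RR.

1.424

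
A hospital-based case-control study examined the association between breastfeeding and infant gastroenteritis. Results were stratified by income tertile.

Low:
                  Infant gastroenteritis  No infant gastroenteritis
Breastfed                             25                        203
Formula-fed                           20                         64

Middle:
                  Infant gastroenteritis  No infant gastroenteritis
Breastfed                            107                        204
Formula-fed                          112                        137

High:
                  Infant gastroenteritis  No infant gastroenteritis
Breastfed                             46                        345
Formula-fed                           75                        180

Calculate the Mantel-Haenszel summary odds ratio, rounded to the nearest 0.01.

0.47

OR_MH = Σ(aᵢdᵢ/nᵢ) / Σ(bᵢcᵢ/nᵢ), where nᵢ is the stratum total.
Stratum 1 (Low): n = 312; a·d/n = 25·64/312 = 5.1282; b·c/n = 203·20/312 = 13.0128
Stratum 2 (Middle): n = 560; a·d/n = 107·137/560 = 26.1768; b·c/n = 204·112/560 = 40.8000
Stratum 3 (High): n = 646; a·d/n = 46·180/646 = 12.8173; b·c/n = 345·75/646 = 40.0542
OR_MH = (5.1282 + 26.1768 + 12.8173) / (13.0128 + 40.8000 + 40.0542) = 44.1223 / 93.8670 = 0.47005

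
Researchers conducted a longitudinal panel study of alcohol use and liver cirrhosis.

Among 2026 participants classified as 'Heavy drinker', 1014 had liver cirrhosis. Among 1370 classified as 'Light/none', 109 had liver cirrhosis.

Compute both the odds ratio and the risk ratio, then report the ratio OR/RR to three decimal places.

From the description: a = 1014, b = 1012, c = 109, d = 1261.
OR = (1014·1261)/(1012·109) = 1278654/110308 = 11.59167
Risk in exposed = 1014/2026 = 0.50049; risk in unexposed = 109/1370 = 0.07956; RR = 6.29061
OR/RR = 11.59167 / 6.29061 = 1.84269
The outcome is not rare, so the OR lies further from 1 than the RR.

1.843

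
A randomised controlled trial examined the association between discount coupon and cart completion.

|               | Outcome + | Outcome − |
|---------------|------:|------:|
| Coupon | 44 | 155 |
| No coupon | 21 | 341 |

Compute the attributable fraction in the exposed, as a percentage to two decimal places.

73.76

Cells: a = 44, b = 155, c = 21, d = 341.
Risk in exposed = 44/199 = 0.22111; risk in unexposed = 21/362 = 0.05801.
RR = 0.22111/0.05801 = 3.81144
AR% = (RR − 1)/RR × 100 = (3.81144 − 1)/3.81144 × 100 = 73.7632%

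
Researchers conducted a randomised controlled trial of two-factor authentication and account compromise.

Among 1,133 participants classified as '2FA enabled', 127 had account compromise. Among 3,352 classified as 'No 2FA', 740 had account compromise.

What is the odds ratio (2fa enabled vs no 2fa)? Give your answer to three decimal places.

0.446

From the description: a = 127, b = 1006, c = 740, d = 2612.
OR = (a·d)/(b·c) = (127 × 2612) / (1006 × 740) = 331724 / 744440 = 0.44560
Exposure is associated with lower odds of account compromise (OR = 0.45 < 1).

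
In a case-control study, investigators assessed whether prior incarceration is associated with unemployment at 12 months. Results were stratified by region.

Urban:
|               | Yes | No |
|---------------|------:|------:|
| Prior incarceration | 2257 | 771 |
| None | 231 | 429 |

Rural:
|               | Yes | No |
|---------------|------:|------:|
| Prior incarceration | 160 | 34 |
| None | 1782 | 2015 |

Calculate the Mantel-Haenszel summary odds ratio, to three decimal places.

OR_MH = Σ(aᵢdᵢ/nᵢ) / Σ(bᵢcᵢ/nᵢ), where nᵢ is the stratum total.
Stratum 1 (Urban): n = 3688; a·d/n = 2257·429/3688 = 262.5415; b·c/n = 771·231/3688 = 48.2920
Stratum 2 (Rural): n = 3991; a·d/n = 160·2015/3991 = 80.7818; b·c/n = 34·1782/3991 = 15.1812
OR_MH = (262.5415 + 80.7818) / (48.2920 + 15.1812) = 343.3232 / 63.4732 = 5.40895

5.409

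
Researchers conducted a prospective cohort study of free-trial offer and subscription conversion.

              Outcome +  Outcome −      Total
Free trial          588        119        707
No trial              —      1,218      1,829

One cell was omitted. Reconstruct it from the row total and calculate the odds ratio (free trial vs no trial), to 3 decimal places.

9.850

The missing cell is in the unexposed row: 1829 − 1218 = 611.
So a = 588, b = 119, c = 611, d = 1218.
OR = (a·d)/(b·c) = (588 × 1218) / (119 × 611) = 716184 / 72709 = 9.85000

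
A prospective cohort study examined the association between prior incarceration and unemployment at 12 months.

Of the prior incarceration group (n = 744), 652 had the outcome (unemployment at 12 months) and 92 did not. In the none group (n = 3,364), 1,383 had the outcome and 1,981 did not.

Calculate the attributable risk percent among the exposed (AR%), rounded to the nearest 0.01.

From the description: a = 652, b = 92, c = 1383, d = 1981.
Risk in exposed = 652/744 = 0.87634; risk in unexposed = 1383/3364 = 0.41112.
RR = 0.87634/0.41112 = 2.13161
AR% = (RR − 1)/RR × 100 = (2.13161 − 1)/2.13161 × 100 = 53.0872%

53.09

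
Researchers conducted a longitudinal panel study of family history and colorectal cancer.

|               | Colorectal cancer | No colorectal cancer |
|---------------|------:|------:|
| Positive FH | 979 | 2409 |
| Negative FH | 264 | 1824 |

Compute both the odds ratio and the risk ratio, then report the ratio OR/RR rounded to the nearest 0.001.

1.229

Cells: a = 979, b = 2409, c = 264, d = 1824.
OR = (979·1824)/(2409·264) = 1785696/635976 = 2.80780
Risk in exposed = 979/3388 = 0.28896; risk in unexposed = 264/2088 = 0.12644; RR = 2.28542
OR/RR = 2.80780 / 2.28542 = 1.22857
The outcome is not rare, so the OR lies further from 1 than the RR.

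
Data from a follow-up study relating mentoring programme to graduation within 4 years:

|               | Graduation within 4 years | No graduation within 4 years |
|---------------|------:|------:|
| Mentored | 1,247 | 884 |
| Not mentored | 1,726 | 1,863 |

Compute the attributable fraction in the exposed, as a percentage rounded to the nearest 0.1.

Cells: a = 1247, b = 884, c = 1726, d = 1863.
Risk in exposed = 1247/2131 = 0.58517; risk in unexposed = 1726/3589 = 0.48091.
RR = 0.58517/0.48091 = 1.21679
AR% = (RR − 1)/RR × 100 = (1.21679 − 1)/1.21679 × 100 = 17.8166%

17.8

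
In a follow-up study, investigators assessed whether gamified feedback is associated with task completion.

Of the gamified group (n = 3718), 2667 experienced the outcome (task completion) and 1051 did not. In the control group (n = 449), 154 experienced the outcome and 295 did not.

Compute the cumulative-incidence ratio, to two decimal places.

2.09

From the description: a = 2667, b = 1051, c = 154, d = 295.
Risk in exposed = 2667/3718 = 0.71732; risk in unexposed = 154/449 = 0.34298.
RR = 0.71732 / 0.34298 = 2.09141
The risk among the exposed is 2.09 times that among the unexposed.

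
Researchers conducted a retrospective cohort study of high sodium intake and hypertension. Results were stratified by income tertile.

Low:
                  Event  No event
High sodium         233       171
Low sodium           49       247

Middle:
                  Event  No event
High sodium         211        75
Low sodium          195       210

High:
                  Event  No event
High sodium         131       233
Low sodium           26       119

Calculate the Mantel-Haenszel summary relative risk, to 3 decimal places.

2.034

RR_MH = Σ(aᵢ·n₀ᵢ/nᵢ) / Σ(cᵢ·n₁ᵢ/nᵢ), with n₁ᵢ = aᵢ+bᵢ (exposed), n₀ᵢ = cᵢ+dᵢ (unexposed), nᵢ = n₁ᵢ+n₀ᵢ.
Stratum 1 (Low): n₁ = 404, n₀ = 296, n = 700; a·n₀/n = 233·296/700 = 98.5257; c·n₁/n = 49·404/700 = 28.2800
Stratum 2 (Middle): n₁ = 286, n₀ = 405, n = 691; a·n₀/n = 211·405/691 = 123.6686; c·n₁/n = 195·286/691 = 80.7091
Stratum 3 (High): n₁ = 364, n₀ = 145, n = 509; a·n₀/n = 131·145/509 = 37.3183; c·n₁/n = 26·364/509 = 18.5933
RR_MH = (98.5257 + 123.6686 + 37.3183) / (28.2800 + 80.7091 + 18.5933) = 259.5126 / 127.5824 = 2.03408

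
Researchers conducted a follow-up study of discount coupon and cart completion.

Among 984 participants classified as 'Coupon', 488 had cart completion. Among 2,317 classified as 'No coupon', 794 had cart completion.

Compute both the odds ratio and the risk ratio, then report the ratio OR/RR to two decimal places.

1.30

From the description: a = 488, b = 496, c = 794, d = 1523.
OR = (488·1523)/(496·794) = 743224/393824 = 1.88720
Risk in exposed = 488/984 = 0.49593; risk in unexposed = 794/2317 = 0.34268; RR = 1.44721
OR/RR = 1.88720 / 1.44721 = 1.30403
The outcome is not rare, so the OR lies further from 1 than the RR.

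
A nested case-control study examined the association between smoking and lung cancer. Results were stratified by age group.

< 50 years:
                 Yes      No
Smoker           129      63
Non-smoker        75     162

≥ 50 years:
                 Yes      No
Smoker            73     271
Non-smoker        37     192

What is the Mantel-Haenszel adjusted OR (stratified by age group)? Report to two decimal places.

OR_MH = Σ(aᵢdᵢ/nᵢ) / Σ(bᵢcᵢ/nᵢ), where nᵢ is the stratum total.
Stratum 1 (< 50 years): n = 429; a·d/n = 129·162/429 = 48.7133; b·c/n = 63·75/429 = 11.0140
Stratum 2 (≥ 50 years): n = 573; a·d/n = 73·192/573 = 24.4607; b·c/n = 271·37/573 = 17.4991
OR_MH = (48.7133 + 24.4607) / (11.0140 + 17.4991) = 73.1740 / 28.5131 = 2.56633

2.57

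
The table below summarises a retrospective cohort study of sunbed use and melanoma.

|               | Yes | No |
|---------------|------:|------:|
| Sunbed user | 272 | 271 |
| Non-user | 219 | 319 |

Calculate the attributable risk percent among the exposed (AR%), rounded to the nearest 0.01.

18.74

Cells: a = 272, b = 271, c = 219, d = 319.
Risk in exposed = 272/543 = 0.50092; risk in unexposed = 219/538 = 0.40706.
RR = 0.50092/0.40706 = 1.23057
AR% = (RR − 1)/RR × 100 = (1.23057 − 1)/1.23057 × 100 = 18.7370%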